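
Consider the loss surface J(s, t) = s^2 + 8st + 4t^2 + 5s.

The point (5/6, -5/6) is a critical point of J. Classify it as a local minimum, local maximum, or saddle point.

The Hessian of J is constant: H = [[2, 8], [8, 8]].
det(H) = 2·8 − 8² = -48.
Since det(H) < 0, H is indefinite and the critical point is a saddle point.

saddle point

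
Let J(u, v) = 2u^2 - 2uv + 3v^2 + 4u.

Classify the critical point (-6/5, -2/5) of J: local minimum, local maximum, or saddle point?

local minimum

The Hessian of J is constant: H = [[4, -2], [-2, 6]].
det(H) = 4·6 − (-2)² = 20.
det(H) > 0 and tr(H) = 10 > 0, so H is positive definite and the point is a local minimum.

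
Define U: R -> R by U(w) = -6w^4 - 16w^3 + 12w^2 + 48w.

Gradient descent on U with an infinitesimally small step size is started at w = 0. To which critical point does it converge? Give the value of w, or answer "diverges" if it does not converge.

U'(w) = -24(w - 1)(w + 1)(w + 2), so U'(0) = 48.
Gradient descent moves in the -U' direction, i.e. w is decreasing.
The nearest critical point in that direction is w = -1, where U'' = 48 > 0 (a local minimum). The iterate converges there.

-1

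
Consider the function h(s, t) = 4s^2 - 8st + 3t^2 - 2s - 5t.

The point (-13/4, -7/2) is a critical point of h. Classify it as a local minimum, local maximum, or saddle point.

saddle point

The Hessian of h is constant: H = [[8, -8], [-8, 6]].
det(H) = 8·6 − (-8)² = -16.
Since det(H) < 0, H is indefinite and the critical point is a saddle point.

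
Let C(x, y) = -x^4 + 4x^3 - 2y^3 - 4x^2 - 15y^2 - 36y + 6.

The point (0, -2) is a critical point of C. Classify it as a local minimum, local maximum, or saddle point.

The mixed partial ∂²C/∂x∂y is 0, so the Hessian at any point is diag(C_xx, C_yy) = diag(4(-3x^2 + 6x - 2), -6(2y + 5)).
At (0, -2): H = diag(-8, -6).
Both eigenvalues are negative, so H is negative definite: a local maximum.

local maximum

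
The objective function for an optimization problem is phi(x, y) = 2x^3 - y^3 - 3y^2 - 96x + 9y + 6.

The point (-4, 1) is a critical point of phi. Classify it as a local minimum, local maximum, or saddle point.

The mixed partial ∂²phi/∂x∂y is 0, so the Hessian at any point is diag(phi_xx, phi_yy) = diag(12x, -6(y + 1)).
At (-4, 1): H = diag(-48, -12).
Both eigenvalues are negative, so H is negative definite: a local maximum.

local maximum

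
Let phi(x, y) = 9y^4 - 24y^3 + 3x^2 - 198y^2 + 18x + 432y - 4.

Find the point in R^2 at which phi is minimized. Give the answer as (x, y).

phi(x,y) separates as P(x) + Q(y) − 4, so its minimum is min P + min Q − 4.
P'(x) = 6x + 18 vanishes at x ∈ {-3}; Q'(y) = 36(y - 4)(y - 1)(y + 3) vanishes at y ∈ {-3, 1, 4}.
Local minima of P (where P''>0): P(-3)=-27. Local minima of Q: Q(-3)=-1701, Q(4)=-672.
So the global minimum of phi is P(-3) + Q(-3) − 4 = -27 − 1701 − 4 = -1732, attained at (-3, -3).

(-3, -3)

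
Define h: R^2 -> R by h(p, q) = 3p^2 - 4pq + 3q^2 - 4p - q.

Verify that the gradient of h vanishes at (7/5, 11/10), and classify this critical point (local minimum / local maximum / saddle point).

∇h = (6p - 4q - 4, -4p + 6q - 1); substituting (7/5, 11/10) gives ∇h = (0, 0), so (7/5, 11/10) is indeed a critical point.
The Hessian of h is constant: H = [[6, -4], [-4, 6]].
det(H) = 6·6 − (-4)² = 20.
det(H) > 0 and tr(H) = 12 > 0, so H is positive definite and the point is a local minimum.

local minimum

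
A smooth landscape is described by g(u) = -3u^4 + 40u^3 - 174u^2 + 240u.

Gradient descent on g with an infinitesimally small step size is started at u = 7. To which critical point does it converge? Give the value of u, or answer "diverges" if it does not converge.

diverges

g'(u) = -12(u - 5)(u - 4)(u - 1), so g'(7) = -432.
Gradient descent moves in the -g' direction, i.e. u is increasing.
There is no critical point above u=7, and g' keeps the same sign, so the iterate runs off to +∞.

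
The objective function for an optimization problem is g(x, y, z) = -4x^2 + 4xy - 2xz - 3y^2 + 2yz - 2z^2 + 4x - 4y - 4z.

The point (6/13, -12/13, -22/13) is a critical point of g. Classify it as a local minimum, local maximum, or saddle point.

The Hessian is constant: H = [[-8, 4, -2], [4, -6, 2], [-2, 2, -4]].
Leading principal minors: Δ₁ = -8, Δ₂ = 32, Δ₃ = -104.
The minors alternate sign starting negative (−, +, −), so H is negative definite: a local maximum.

local maximum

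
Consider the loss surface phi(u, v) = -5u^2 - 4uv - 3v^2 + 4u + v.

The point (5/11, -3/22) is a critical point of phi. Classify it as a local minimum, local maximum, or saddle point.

The Hessian of phi is constant: H = [[-10, -4], [-4, -6]].
det(H) = (-10)·(-6) − (-4)² = 44.
det(H) > 0 and tr(H) = -16 < 0, so H is negative definite and the point is a local maximum.

local maximum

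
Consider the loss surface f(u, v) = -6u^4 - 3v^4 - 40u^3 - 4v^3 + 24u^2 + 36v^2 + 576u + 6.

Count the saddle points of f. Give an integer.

4

f separates as a function of u plus a function of v, so ∇f=0 decouples.
∂f/∂u = -24(u - 2)(u + 3)(u + 4) = 0 at u ∈ {-4, -3, 2}; ∂f/∂v = -12v(v - 2)(v + 3) = 0 at v ∈ {-3, 0, 2}.
The Hessian is diagonal: diag(f_uu, f_vv). Second derivatives: f_uu(-4)=-144, f_uu(-3)=120, f_uu(2)=-720; f_vv(-3)=-180, f_vv(0)=72, f_vv(2)=-120.
Saddle points occur where the two diagonal entries have opposite signs: (-4, 0), (-3, -3), (-3, 2), (2, 0). Count: 4.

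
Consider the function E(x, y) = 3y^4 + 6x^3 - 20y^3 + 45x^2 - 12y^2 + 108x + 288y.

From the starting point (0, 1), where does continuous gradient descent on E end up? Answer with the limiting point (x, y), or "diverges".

E is separable, so gradient descent decouples: x follows -∂E/∂x, y follows -∂E/∂y.
∂E/∂x = 18(x + 2)(x + 3); at x=0 this is 108, so x decreases.
∂E/∂y = 12(y - 4)(y - 3)(y + 2); at y=1 this is 216, so y decreases.
x converges to its nearest critical value -2 (a local min of the x-part); y converges to -2. The iterate converges to (-2, -2).

(-2, -2)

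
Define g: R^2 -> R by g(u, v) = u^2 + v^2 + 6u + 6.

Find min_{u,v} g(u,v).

g(u,v) separates as P(u) + Q(v) + 6, so its minimum is min P + min Q + 6.
P'(u) = 2u + 6 vanishes at u ∈ {-3}; Q'(v) = 2v vanishes at v ∈ {0}.
Local minima of P (where P''>0): P(-3)=-9. Local minima of Q: Q(0)=0.
So the global minimum of g is P(-3) + Q(0) + 6 = -9 + 0 + 6 = -3, attained at (-3, 0).

-3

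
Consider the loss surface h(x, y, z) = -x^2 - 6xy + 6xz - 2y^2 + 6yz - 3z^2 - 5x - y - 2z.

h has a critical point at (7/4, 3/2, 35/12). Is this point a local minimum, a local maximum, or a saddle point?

The Hessian is constant: H = [[-2, -6, 6], [-6, -4, 6], [6, 6, -6]].
Leading principal minors: Δ₁ = -2, Δ₂ = -28, Δ₃ = -48.
The minors fit neither the all-positive nor the alternating-sign pattern, so H is indefinite: a saddle point.

saddle point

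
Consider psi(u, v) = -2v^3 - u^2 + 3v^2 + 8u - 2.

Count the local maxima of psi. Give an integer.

psi separates as a function of u plus a function of v, so ∇psi=0 decouples.
∂psi/∂u = -2(u - 4) = 0 at u ∈ {4}; ∂psi/∂v = -6v(v - 1) = 0 at v ∈ {0, 1}.
The Hessian is diagonal: diag(psi_uu, psi_vv). Second derivatives: psi_uu(4)=-2; psi_vv(0)=6, psi_vv(1)=-6.
Local maxima occur where both diagonal entries negative: (4, 1). Count: 1.

1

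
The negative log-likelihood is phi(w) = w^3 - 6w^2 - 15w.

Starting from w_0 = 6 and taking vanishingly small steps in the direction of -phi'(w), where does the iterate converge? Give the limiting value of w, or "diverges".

phi'(w) = 3(w - 5)(w + 1), so phi'(6) = 21.
Gradient descent moves in the -phi' direction, i.e. w is decreasing.
The nearest critical point in that direction is w = 5, where phi'' = 18 > 0 (a local minimum). The iterate converges there.

5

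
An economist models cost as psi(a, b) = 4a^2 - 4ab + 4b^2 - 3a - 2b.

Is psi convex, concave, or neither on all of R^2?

convex

psi is quadratic, so its Hessian is the constant matrix H = [[8, -4], [-4, 8]].
det(H) = 48, tr(H) = 16.
det(H) > 0 and tr(H) > 0, so H is positive definite everywhere: convex.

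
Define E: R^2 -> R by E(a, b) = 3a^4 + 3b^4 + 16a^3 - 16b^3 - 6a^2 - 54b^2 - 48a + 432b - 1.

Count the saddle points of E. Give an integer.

E separates as a function of a plus a function of b, so ∇E=0 decouples.
∂E/∂a = 12(a - 1)(a + 1)(a + 4) = 0 at a ∈ {-4, -1, 1}; ∂E/∂b = 12(b - 4)(b - 3)(b + 3) = 0 at b ∈ {-3, 3, 4}.
The Hessian is diagonal: diag(E_aa, E_bb). Second derivatives: E_aa(-4)=180, E_aa(-1)=-72, E_aa(1)=120; E_bb(-3)=504, E_bb(3)=-72, E_bb(4)=84.
Saddle points occur where the two diagonal entries have opposite signs: (-4, 3), (-1, -3), (-1, 4), (1, 3). Count: 4.

4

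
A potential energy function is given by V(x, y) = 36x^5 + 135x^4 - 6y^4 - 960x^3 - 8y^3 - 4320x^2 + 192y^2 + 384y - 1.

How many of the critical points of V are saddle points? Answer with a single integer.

6

V separates as a function of x plus a function of y, so ∇V=0 decouples.
∂V/∂x = 180x(x - 4)(x + 3)(x + 4) = 0 at x ∈ {-4, -3, 0, 4}; ∂V/∂y = -24(y - 4)(y + 1)(y + 4) = 0 at y ∈ {-4, -1, 4}.
The Hessian is diagonal: diag(V_xx, V_yy). Second derivatives: V_xx(-4)=-5760, V_xx(-3)=3780, V_xx(0)=-8640, V_xx(4)=40320; V_yy(-4)=-576, V_yy(-1)=360, V_yy(4)=-960.
Saddle points occur where the two diagonal entries have opposite signs: (-4, -1), (-3, -4), (-3, 4), (0, -1), (4, -4), (4, 4). Count: 6.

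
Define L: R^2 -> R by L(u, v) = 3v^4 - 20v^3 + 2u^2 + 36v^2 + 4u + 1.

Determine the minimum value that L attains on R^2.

L(u,v) separates as P(u) + Q(v) + 1, so its minimum is min P + min Q + 1.
P'(u) = 4u + 4 vanishes at u ∈ {-1}; Q'(v) = 12v(v - 3)(v - 2) vanishes at v ∈ {0, 2, 3}.
Local minima of P (where P''>0): P(-1)=-2. Local minima of Q: Q(0)=0, Q(3)=27.
So the global minimum of L is P(-1) + Q(0) + 1 = -2 + 0 + 1 = -1, attained at (-1, 0).

-1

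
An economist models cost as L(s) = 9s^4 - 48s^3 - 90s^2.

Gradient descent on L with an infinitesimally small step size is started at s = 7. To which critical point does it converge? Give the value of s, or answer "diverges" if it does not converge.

L'(s) = 36s(s - 5)(s + 1), so L'(7) = 4032.
Gradient descent moves in the -L' direction, i.e. s is decreasing.
The nearest critical point in that direction is s = 5, where L'' = 1080 > 0 (a local minimum). The iterate converges there.

5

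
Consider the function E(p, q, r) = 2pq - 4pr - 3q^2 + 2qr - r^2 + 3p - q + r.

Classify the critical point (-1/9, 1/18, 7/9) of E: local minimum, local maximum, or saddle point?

saddle point

The Hessian is constant: H = [[0, 2, -4], [2, -6, 2], [-4, 2, -2]].
Leading principal minors: Δ₁ = 0, Δ₂ = -4, Δ₃ = 72.
The minors fit neither the all-positive nor the alternating-sign pattern, so H is indefinite: a saddle point.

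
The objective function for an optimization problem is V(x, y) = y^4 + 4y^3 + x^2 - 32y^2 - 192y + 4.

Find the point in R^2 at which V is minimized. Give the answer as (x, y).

V(x,y) separates as P(x) + Q(y) + 4, so its minimum is min P + min Q + 4.
P'(x) = 2x vanishes at x ∈ {0}; Q'(y) = 4(y - 4)(y + 3)(y + 4) vanishes at y ∈ {-4, -3, 4}.
Local minima of P (where P''>0): P(0)=0. Local minima of Q: Q(-4)=256, Q(4)=-768.
So the global minimum of V is P(0) + Q(4) + 4 = 0 − 768 + 4 = -764, attained at (0, 4).

(0, 4)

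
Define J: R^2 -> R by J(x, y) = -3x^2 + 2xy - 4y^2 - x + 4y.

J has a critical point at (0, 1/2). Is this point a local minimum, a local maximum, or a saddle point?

The Hessian of J is constant: H = [[-6, 2], [2, -8]].
det(H) = (-6)·(-8) − 2² = 44.
det(H) > 0 and tr(H) = -14 < 0, so H is negative definite and the point is a local maximum.

local maximum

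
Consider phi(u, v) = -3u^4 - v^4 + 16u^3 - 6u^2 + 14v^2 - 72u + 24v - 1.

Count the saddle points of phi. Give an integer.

phi separates as a function of u plus a function of v, so ∇phi=0 decouples.
∂phi/∂u = -12(u - 3)(u - 2)(u + 1) = 0 at u ∈ {-1, 2, 3}; ∂phi/∂v = -4(v - 3)(v + 1)(v + 2) = 0 at v ∈ {-2, -1, 3}.
The Hessian is diagonal: diag(phi_uu, phi_vv). Second derivatives: phi_uu(-1)=-144, phi_uu(2)=36, phi_uu(3)=-48; phi_vv(-2)=-20, phi_vv(-1)=16, phi_vv(3)=-80.
Saddle points occur where the two diagonal entries have opposite signs: (-1, -1), (2, -2), (2, 3), (3, -1). Count: 4.

4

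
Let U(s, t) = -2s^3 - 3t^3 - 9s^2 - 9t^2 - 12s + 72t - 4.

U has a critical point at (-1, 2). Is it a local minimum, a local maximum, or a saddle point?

local maximum

The mixed partial ∂²U/∂s∂t is 0, so the Hessian at any point is diag(U_ss, U_tt) = diag(-6(2s + 3), -18(t + 1)).
At (-1, 2): H = diag(-6, -54).
Both eigenvalues are negative, so H is negative definite: a local maximum.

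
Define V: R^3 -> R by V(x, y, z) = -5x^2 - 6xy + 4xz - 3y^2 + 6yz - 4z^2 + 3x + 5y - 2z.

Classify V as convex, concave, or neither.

V is quadratic, so its Hessian is the constant matrix H = [[-10, -6, 4], [-6, -6, 6], [4, 6, -8]].
Leading principal minors: -10, 24, -24.
Signs alternate −, +, − ⇒ H ≺ 0 ⇒ concave.

concave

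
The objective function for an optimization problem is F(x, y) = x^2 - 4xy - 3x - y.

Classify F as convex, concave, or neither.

F is quadratic, so its Hessian is the constant matrix H = [[2, -4], [-4, 0]].
det(H) = -16, tr(H) = 2.
det(H) < 0, so H is indefinite: neither convex nor concave.

neither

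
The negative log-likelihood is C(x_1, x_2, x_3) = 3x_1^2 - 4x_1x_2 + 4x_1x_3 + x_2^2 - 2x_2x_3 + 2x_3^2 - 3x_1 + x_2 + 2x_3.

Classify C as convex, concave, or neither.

neither

C is quadratic, so its Hessian is the constant matrix H = [[6, -4, 4], [-4, 2, -2], [4, -2, 4]].
Leading principal minors: 6, -4, -8.
Neither pattern holds ⇒ H is indefinite ⇒ neither convex nor concave.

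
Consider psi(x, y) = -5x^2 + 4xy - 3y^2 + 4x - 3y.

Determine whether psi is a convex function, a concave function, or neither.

psi is quadratic, so its Hessian is the constant matrix H = [[-10, 4], [4, -6]].
det(H) = 44, tr(H) = -16.
det(H) > 0 and tr(H) < 0, so H is negative definite everywhere: concave.

concave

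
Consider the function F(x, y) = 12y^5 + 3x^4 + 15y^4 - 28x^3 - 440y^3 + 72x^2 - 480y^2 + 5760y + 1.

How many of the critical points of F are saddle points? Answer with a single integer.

F separates as a function of x plus a function of y, so ∇F=0 decouples.
∂F/∂x = 12x(x - 4)(x - 3) = 0 at x ∈ {0, 3, 4}; ∂F/∂y = 60(y - 4)(y - 2)(y + 3)(y + 4) = 0 at y ∈ {-4, -3, 2, 4}.
The Hessian is diagonal: diag(F_xx, F_yy). Second derivatives: F_xx(0)=144, F_xx(3)=-36, F_xx(4)=48; F_yy(-4)=-2880, F_yy(-3)=2100, F_yy(2)=-3600, F_yy(4)=6720.
Saddle points occur where the two diagonal entries have opposite signs: (0, -4), (0, 2), (3, -3), (3, 4), (4, -4), (4, 2). Count: 6.

6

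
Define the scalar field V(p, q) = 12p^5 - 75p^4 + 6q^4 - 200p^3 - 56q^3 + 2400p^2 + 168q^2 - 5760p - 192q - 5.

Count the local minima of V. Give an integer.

V separates as a function of p plus a function of q, so ∇V=0 decouples.
∂V/∂p = 60(p - 4)(p - 3)(p - 2)(p + 4) = 0 at p ∈ {-4, 2, 3, 4}; ∂V/∂q = 24(q - 4)(q - 2)(q - 1) = 0 at q ∈ {1, 2, 4}.
The Hessian is diagonal: diag(V_pp, V_qq). Second derivatives: V_pp(-4)=-20160, V_pp(2)=720, V_pp(3)=-420, V_pp(4)=960; V_qq(1)=72, V_qq(2)=-48, V_qq(4)=144.
Local minima occur where both diagonal entries positive: (2, 1), (2, 4), (4, 1), (4, 4). Count: 4.

4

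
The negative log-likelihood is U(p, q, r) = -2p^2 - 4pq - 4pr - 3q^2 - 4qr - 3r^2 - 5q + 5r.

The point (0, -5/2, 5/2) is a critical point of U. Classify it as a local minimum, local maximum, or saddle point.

The Hessian is constant: H = [[-4, -4, -4], [-4, -6, -4], [-4, -4, -6]].
Leading principal minors: Δ₁ = -4, Δ₂ = 8, Δ₃ = -16.
The minors alternate sign starting negative (−, +, −), so H is negative definite: a local maximum.

local maximum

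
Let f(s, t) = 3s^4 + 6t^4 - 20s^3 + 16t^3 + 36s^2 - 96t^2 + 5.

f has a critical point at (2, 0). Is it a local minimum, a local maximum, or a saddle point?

local maximum

The mixed partial ∂²f/∂s∂t is 0, so the Hessian at any point is diag(f_ss, f_tt) = diag(12(3s^2 - 10s + 6), 24(3t^2 + 4t - 8)).
At (2, 0): H = diag(-24, -192).
Both eigenvalues are negative, so H is negative definite: a local maximum.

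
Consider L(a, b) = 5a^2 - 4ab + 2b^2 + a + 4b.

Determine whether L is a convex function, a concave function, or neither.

L is quadratic, so its Hessian is the constant matrix H = [[10, -4], [-4, 4]].
det(H) = 24, tr(H) = 14.
det(H) > 0 and tr(H) > 0, so H is positive definite everywhere: convex.

convex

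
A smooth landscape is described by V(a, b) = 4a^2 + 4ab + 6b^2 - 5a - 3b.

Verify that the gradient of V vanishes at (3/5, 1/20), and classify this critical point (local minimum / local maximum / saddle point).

∇V = (8a + 4b - 5, 4a + 12b - 3); substituting (3/5, 1/20) gives ∇V = (0, 0), so (3/5, 1/20) is indeed a critical point.
The Hessian of V is constant: H = [[8, 4], [4, 12]].
det(H) = 8·12 − 4² = 80.
det(H) > 0 and tr(H) = 20 > 0, so H is positive definite and the point is a local minimum.

local minimum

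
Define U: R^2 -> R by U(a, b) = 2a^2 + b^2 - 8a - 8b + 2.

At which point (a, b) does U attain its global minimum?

U(a,b) separates as P(a) + Q(b) + 2, so its minimum is min P + min Q + 2.
P'(a) = 4a - 8 vanishes at a ∈ {2}; Q'(b) = 2b - 8 vanishes at b ∈ {4}.
Local minima of P (where P''>0): P(2)=-8. Local minima of Q: Q(4)=-16.
So the global minimum of U is P(2) + Q(4) + 2 = -8 − 16 + 2 = -22, attained at (2, 4).

(2, 4)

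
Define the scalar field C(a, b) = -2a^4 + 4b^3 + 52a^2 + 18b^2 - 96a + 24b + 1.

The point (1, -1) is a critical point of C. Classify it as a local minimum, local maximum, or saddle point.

local minimum

The mixed partial ∂²C/∂a∂b is 0, so the Hessian at any point is diag(C_aa, C_bb) = diag(8(-3a^2 + 13), 12(2b + 3)).
At (1, -1): H = diag(80, 12).
Both eigenvalues are positive, so H is positive definite: a local minimum.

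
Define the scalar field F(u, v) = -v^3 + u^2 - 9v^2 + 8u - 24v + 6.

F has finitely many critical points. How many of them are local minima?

F separates as a function of u plus a function of v, so ∇F=0 decouples.
∂F/∂u = 2(u + 4) = 0 at u ∈ {-4}; ∂F/∂v = -3(v + 2)(v + 4) = 0 at v ∈ {-4, -2}.
The Hessian is diagonal: diag(F_uu, F_vv). Second derivatives: F_uu(-4)=2; F_vv(-4)=6, F_vv(-2)=-6.
Local minima occur where both diagonal entries positive: (-4, -4). Count: 1.

1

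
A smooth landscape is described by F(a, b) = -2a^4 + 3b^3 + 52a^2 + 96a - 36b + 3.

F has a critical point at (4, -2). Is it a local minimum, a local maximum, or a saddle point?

The mixed partial ∂²F/∂a∂b is 0, so the Hessian at any point is diag(F_aa, F_bb) = diag(8(-3a^2 + 13), 18b).
At (4, -2): H = diag(-280, -36).
Both eigenvalues are negative, so H is negative definite: a local maximum.

local maximum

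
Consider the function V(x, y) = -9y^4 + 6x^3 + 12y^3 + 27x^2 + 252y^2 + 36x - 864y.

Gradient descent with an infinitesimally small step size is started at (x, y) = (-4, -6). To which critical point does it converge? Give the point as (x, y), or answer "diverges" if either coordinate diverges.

diverges

V is separable, so gradient descent decouples: x follows -∂V/∂x, y follows -∂V/∂y.
∂V/∂x = 18(x + 1)(x + 2); at x=-4 this is 108, so x decreases.
∂V/∂y = -36(y - 3)(y - 2)(y + 4); at y=-6 this is 5184, so y decreases.
The x-coordinate has no critical point in that direction and runs off to infinity.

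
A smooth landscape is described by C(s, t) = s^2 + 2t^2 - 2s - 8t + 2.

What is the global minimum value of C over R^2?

-7

C(s,t) separates as P(s) + Q(t) + 2, so its minimum is min P + min Q + 2.
P'(s) = 2s - 2 vanishes at s ∈ {1}; Q'(t) = 4(t - 2) vanishes at t ∈ {2}.
Local minima of P (where P''>0): P(1)=-1. Local minima of Q: Q(2)=-8.
So the global minimum of C is P(1) + Q(2) + 2 = -1 − 8 + 2 = -7, attained at (1, 2).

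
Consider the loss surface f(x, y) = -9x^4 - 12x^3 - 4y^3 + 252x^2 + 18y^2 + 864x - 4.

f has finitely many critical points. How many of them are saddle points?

3

f separates as a function of x plus a function of y, so ∇f=0 decouples.
∂f/∂x = -36(x - 4)(x + 2)(x + 3) = 0 at x ∈ {-3, -2, 4}; ∂f/∂y = -12y(y - 3) = 0 at y ∈ {0, 3}.
The Hessian is diagonal: diag(f_xx, f_yy). Second derivatives: f_xx(-3)=-252, f_xx(-2)=216, f_xx(4)=-1512; f_yy(0)=36, f_yy(3)=-36.
Saddle points occur where the two diagonal entries have opposite signs: (-3, 0), (-2, 3), (4, 0). Count: 3.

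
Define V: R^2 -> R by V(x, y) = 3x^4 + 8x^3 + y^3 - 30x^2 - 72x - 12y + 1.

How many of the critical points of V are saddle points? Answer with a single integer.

3

V separates as a function of x plus a function of y, so ∇V=0 decouples.
∂V/∂x = 12(x - 2)(x + 1)(x + 3) = 0 at x ∈ {-3, -1, 2}; ∂V/∂y = 3(y - 2)(y + 2) = 0 at y ∈ {-2, 2}.
The Hessian is diagonal: diag(V_xx, V_yy). Second derivatives: V_xx(-3)=120, V_xx(-1)=-72, V_xx(2)=180; V_yy(-2)=-12, V_yy(2)=12.
Saddle points occur where the two diagonal entries have opposite signs: (-3, -2), (-1, 2), (2, -2). Count: 3.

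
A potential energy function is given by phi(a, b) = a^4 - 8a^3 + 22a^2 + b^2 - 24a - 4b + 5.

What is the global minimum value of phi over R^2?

phi(a,b) separates as P(a) + Q(b) + 5, so its minimum is min P + min Q + 5.
P'(a) = 4(a - 3)(a - 2)(a - 1) vanishes at a ∈ {1, 2, 3}; Q'(b) = 2b - 4 vanishes at b ∈ {2}.
Local minima of P (where P''>0): P(1)=-9, P(3)=-9. Local minima of Q: Q(2)=-4.
So the global minimum of phi is P(1) + Q(2) + 5 = -9 − 4 + 5 = -8, attained at (1, 2).

-8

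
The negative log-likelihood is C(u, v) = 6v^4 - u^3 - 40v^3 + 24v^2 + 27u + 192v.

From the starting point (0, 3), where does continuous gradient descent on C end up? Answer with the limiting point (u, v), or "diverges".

C is separable, so gradient descent decouples: u follows -∂C/∂u, v follows -∂C/∂v.
∂C/∂u = -3(u - 3)(u + 3); at u=0 this is 27, so u decreases.
∂C/∂v = 24(v - 4)(v - 2)(v + 1); at v=3 this is -96, so v increases.
u converges to its nearest critical value -3 (a local min of the u-part); v converges to 4. The iterate converges to (-3, 4).

(-3, 4)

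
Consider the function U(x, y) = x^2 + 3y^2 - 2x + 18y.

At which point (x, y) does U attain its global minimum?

(1, -3)

U(x,y) separates as P(x) + Q(y), so its minimum is min P + min Q.
P'(x) = 2x - 2 vanishes at x ∈ {1}; Q'(y) = 6y + 18 vanishes at y ∈ {-3}.
Local minima of P (where P''>0): P(1)=-1. Local minima of Q: Q(-3)=-27.
So the global minimum of U is P(1) + Q(-3) = -1 − 27 = -28, attained at (1, -3).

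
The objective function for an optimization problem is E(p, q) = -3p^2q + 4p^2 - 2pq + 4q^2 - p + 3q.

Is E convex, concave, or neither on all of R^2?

The term -3p^2q is cubic, so the Hessian is not constant.
∂²E/∂p² = -6q + 8, which takes both signs as q varies (negative for sufficiently large q). A diagonal entry of the Hessian changing sign means the Hessian is neither positive- nor negative-semidefinite on all of R^2.

neither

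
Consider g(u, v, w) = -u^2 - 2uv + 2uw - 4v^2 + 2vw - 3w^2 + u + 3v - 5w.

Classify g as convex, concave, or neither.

g is quadratic, so its Hessian is the constant matrix H = [[-2, -2, 2], [-2, -8, 2], [2, 2, -6]].
Leading principal minors: -2, 12, -48.
Signs alternate −, +, − ⇒ H ≺ 0 ⇒ concave.

concave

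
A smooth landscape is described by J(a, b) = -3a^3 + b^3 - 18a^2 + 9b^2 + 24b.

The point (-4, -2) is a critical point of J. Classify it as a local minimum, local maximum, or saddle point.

local minimum

The mixed partial ∂²J/∂a∂b is 0, so the Hessian at any point is diag(J_aa, J_bb) = diag(-18(a + 2), 6(b + 3)).
At (-4, -2): H = diag(36, 6).
Both eigenvalues are positive, so H is positive definite: a local minimum.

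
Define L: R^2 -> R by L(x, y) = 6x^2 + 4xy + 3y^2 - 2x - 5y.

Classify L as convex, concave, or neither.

convex

L is quadratic, so its Hessian is the constant matrix H = [[12, 4], [4, 6]].
det(H) = 56, tr(H) = 18.
det(H) > 0 and tr(H) > 0, so H is positive definite everywhere: convex.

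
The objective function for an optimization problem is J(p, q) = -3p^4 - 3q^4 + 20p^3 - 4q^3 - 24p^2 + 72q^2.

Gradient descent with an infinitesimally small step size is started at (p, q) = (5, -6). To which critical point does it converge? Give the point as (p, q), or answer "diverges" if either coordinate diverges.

diverges

J is separable, so gradient descent decouples: p follows -∂J/∂p, q follows -∂J/∂q.
∂J/∂p = -12p(p - 4)(p - 1); at p=5 this is -240, so p increases.
∂J/∂q = -12q(q - 3)(q + 4); at q=-6 this is 1296, so q decreases.
The p-coordinate has no critical point in that direction and runs off to infinity.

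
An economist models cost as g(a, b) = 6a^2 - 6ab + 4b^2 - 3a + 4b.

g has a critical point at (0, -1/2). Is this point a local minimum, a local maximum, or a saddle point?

The Hessian of g is constant: H = [[12, -6], [-6, 8]].
det(H) = 12·8 − (-6)² = 60.
det(H) > 0 and tr(H) = 20 > 0, so H is positive definite and the point is a local minimum.

local minimum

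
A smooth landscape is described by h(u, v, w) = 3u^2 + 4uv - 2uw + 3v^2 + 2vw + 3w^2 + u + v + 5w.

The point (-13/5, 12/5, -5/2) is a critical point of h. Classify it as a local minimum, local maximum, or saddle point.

The Hessian is constant: H = [[6, 4, -2], [4, 6, 2], [-2, 2, 6]].
Leading principal minors: Δ₁ = 6, Δ₂ = 20, Δ₃ = 40.
All leading minors are positive, so H is positive definite: a local minimum.

local minimum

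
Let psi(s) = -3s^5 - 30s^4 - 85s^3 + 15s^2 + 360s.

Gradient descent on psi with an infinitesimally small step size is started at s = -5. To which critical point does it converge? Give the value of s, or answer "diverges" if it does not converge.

psi'(s) = -15(s - 1)(s + 2)(s + 3)(s + 4), so psi'(-5) = -540.
Gradient descent moves in the -psi' direction, i.e. s is increasing.
The nearest critical point in that direction is s = -4, where psi'' = 150 > 0 (a local minimum). The iterate converges there.

-4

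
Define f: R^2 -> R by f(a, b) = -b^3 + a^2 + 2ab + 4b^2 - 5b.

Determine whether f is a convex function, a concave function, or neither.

The term -b^3 is cubic, so the Hessian is not constant.
∂²f/∂b² = -6b + 8, which takes both signs as b varies (negative for sufficiently large b). A diagonal entry of the Hessian changing sign means the Hessian is neither positive- nor negative-semidefinite on all of R^2.

neither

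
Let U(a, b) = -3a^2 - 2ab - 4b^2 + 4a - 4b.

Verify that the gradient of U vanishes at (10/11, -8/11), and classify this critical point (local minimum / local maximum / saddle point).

local maximum

∇U = (-6a - 2b + 4, -2a - 8b - 4); substituting (10/11, -8/11) gives ∇U = (0, 0), so (10/11, -8/11) is indeed a critical point.
The Hessian of U is constant: H = [[-6, -2], [-2, -8]].
det(H) = (-6)·(-8) − (-2)² = 44.
det(H) > 0 and tr(H) = -14 < 0, so H is negative definite and the point is a local maximum.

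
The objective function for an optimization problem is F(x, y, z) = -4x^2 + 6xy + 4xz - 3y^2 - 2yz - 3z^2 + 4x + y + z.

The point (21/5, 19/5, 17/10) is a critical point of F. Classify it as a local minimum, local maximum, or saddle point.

The Hessian is constant: H = [[-8, 6, 4], [6, -6, -2], [4, -2, -6]].
Leading principal minors: Δ₁ = -8, Δ₂ = 12, Δ₃ = -40.
The minors alternate sign starting negative (−, +, −), so H is negative definite: a local maximum.

local maximum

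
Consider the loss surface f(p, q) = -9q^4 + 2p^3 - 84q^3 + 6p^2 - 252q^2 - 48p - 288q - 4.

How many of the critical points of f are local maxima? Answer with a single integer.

2

f separates as a function of p plus a function of q, so ∇f=0 decouples.
∂f/∂p = 6(p - 2)(p + 4) = 0 at p ∈ {-4, 2}; ∂f/∂q = -36(q + 1)(q + 2)(q + 4) = 0 at q ∈ {-4, -2, -1}.
The Hessian is diagonal: diag(f_pp, f_qq). Second derivatives: f_pp(-4)=-36, f_pp(2)=36; f_qq(-4)=-216, f_qq(-2)=72, f_qq(-1)=-108.
Local maxima occur where both diagonal entries negative: (-4, -4), (-4, -1). Count: 2.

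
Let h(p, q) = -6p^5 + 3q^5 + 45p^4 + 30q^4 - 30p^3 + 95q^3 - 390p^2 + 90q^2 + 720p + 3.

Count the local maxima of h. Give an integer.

4

h separates as a function of p plus a function of q, so ∇h=0 decouples.
∂h/∂p = -30(p - 4)(p - 3)(p - 1)(p + 2) = 0 at p ∈ {-2, 1, 3, 4}; ∂h/∂q = 15q(q + 1)(q + 3)(q + 4) = 0 at q ∈ {-4, -3, -1, 0}.
The Hessian is diagonal: diag(h_pp, h_qq). Second derivatives: h_pp(-2)=2700, h_pp(1)=-540, h_pp(3)=300, h_pp(4)=-540; h_qq(-4)=-180, h_qq(-3)=90, h_qq(-1)=-90, h_qq(0)=180.
Local maxima occur where both diagonal entries negative: (1, -4), (1, -1), (4, -4), (4, -1). Count: 4.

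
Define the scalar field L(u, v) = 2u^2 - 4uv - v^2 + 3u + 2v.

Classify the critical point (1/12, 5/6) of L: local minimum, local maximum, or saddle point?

saddle point

The Hessian of L is constant: H = [[4, -4], [-4, -2]].
det(H) = 4·(-2) − (-4)² = -24.
Since det(H) < 0, H is indefinite and the critical point is a saddle point.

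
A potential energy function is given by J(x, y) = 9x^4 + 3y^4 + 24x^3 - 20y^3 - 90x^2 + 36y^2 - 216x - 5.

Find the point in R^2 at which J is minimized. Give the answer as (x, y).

(2, 0)

J(x,y) separates as P(x) + Q(y) − 5, so its minimum is min P + min Q − 5.
P'(x) = 36(x - 2)(x + 1)(x + 3) vanishes at x ∈ {-3, -1, 2}; Q'(y) = 12y(y - 3)(y - 2) vanishes at y ∈ {0, 2, 3}.
Local minima of P (where P''>0): P(-3)=-81, P(2)=-456. Local minima of Q: Q(0)=0, Q(3)=27.
So the global minimum of J is P(2) + Q(0) − 5 = -456 + 0 − 5 = -461, attained at (2, 0).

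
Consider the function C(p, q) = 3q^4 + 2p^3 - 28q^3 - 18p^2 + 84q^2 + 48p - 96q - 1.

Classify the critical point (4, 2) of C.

The mixed partial ∂²C/∂p∂q is 0, so the Hessian at any point is diag(C_pp, C_qq) = diag(12(p - 3), 12(3q^2 - 14q + 14)).
At (4, 2): H = diag(12, -24).
The eigenvalues have opposite signs, so H is indefinite: a saddle point.

saddle point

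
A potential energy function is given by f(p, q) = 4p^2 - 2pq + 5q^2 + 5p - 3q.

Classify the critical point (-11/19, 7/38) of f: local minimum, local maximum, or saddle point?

local minimum

The Hessian of f is constant: H = [[8, -2], [-2, 10]].
det(H) = 8·10 − (-2)² = 76.
det(H) > 0 and tr(H) = 18 > 0, so H is positive definite and the point is a local minimum.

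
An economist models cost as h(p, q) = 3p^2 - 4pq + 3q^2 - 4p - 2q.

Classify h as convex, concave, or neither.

convex

h is quadratic, so its Hessian is the constant matrix H = [[6, -4], [-4, 6]].
det(H) = 20, tr(H) = 12.
det(H) > 0 and tr(H) > 0, so H is positive definite everywhere: convex.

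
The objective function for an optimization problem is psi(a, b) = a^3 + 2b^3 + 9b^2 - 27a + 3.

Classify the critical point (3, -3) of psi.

The mixed partial ∂²psi/∂a∂b is 0, so the Hessian at any point is diag(psi_aa, psi_bb) = diag(6a, 6(2b + 3)).
At (3, -3): H = diag(18, -18).
The eigenvalues have opposite signs, so H is indefinite: a saddle point.

saddle point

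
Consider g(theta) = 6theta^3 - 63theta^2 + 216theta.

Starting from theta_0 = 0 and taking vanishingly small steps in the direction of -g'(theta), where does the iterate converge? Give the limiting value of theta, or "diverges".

diverges

g'(theta) = 18(theta - 4)(theta - 3), so g'(0) = 216.
Gradient descent moves in the -g' direction, i.e. theta is decreasing.
There is no critical point below theta=0, and g' keeps the same sign, so the iterate runs off to −∞.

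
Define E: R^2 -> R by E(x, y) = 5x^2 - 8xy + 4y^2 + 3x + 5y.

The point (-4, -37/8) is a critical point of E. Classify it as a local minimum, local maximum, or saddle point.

The Hessian of E is constant: H = [[10, -8], [-8, 8]].
det(H) = 10·8 − (-8)² = 16.
det(H) > 0 and tr(H) = 18 > 0, so H is positive definite and the point is a local minimum.

local minimum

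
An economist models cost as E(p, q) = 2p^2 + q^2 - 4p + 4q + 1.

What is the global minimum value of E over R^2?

E(p,q) separates as A(p) + B(q) + 1, so its minimum is min A + min B + 1.
A'(p) = 4p - 4 vanishes at p ∈ {1}; B'(q) = 2q + 4 vanishes at q ∈ {-2}.
Local minima of A (where A''>0): A(1)=-2. Local minima of B: B(-2)=-4.
So the global minimum of E is A(1) + B(-2) + 1 = -2 − 4 + 1 = -5, attained at (1, -2).

-5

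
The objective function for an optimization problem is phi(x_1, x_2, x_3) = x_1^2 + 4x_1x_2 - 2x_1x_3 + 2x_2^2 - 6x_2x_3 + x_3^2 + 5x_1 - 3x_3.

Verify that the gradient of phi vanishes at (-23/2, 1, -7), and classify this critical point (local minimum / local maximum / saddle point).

saddle point

∇phi = (2x_1 + 4x_2 - 2x_3 + 5, 4x_1 + 4x_2 - 6x_3, -2x_1 - 6x_2 + 2x_3 - 3); substituting (-23/2, 1, -7) gives ∇phi = (0, 0, 0), so (-23/2, 1, -7) is indeed a critical point.
The Hessian is constant: H = [[2, 4, -2], [4, 4, -6], [-2, -6, 2]].
Leading principal minors: Δ₁ = 2, Δ₂ = -8, Δ₃ = -8.
The minors fit neither the all-positive nor the alternating-sign pattern, so H is indefinite: a saddle point.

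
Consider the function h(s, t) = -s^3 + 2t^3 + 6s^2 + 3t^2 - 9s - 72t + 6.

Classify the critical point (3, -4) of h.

local maximum

The mixed partial ∂²h/∂s∂t is 0, so the Hessian at any point is diag(h_ss, h_tt) = diag(6(-s + 2), 6(2t + 1)).
At (3, -4): H = diag(-6, -42).
Both eigenvalues are negative, so H is negative definite: a local maximum.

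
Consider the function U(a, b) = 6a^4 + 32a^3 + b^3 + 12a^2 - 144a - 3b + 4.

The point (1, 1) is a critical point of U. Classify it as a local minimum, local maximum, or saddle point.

The mixed partial ∂²U/∂a∂b is 0, so the Hessian at any point is diag(U_aa, U_bb) = diag(24(3a^2 + 8a + 1), 6b).
At (1, 1): H = diag(288, 6).
Both eigenvalues are positive, so H is positive definite: a local minimum.

local minimum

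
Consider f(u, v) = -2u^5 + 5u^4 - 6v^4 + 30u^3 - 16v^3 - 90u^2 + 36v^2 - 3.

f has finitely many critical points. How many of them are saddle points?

6

f separates as a function of u plus a function of v, so ∇f=0 decouples.
∂f/∂u = -10u(u - 3)(u - 2)(u + 3) = 0 at u ∈ {-3, 0, 2, 3}; ∂f/∂v = -24v(v - 1)(v + 3) = 0 at v ∈ {-3, 0, 1}.
The Hessian is diagonal: diag(f_uu, f_vv). Second derivatives: f_uu(-3)=900, f_uu(0)=-180, f_uu(2)=100, f_uu(3)=-180; f_vv(-3)=-288, f_vv(0)=72, f_vv(1)=-96.
Saddle points occur where the two diagonal entries have opposite signs: (-3, -3), (-3, 1), (0, 0), (2, -3), (2, 1), (3, 0). Count: 6.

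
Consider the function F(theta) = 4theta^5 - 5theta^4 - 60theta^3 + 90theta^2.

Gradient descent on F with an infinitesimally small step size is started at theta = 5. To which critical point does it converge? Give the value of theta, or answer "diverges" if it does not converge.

F'(theta) = 20theta(theta - 3)(theta - 1)(theta + 3), so F'(5) = 6400.
Gradient descent moves in the -F' direction, i.e. theta is decreasing.
The nearest critical point in that direction is theta = 3, where F'' = 720 > 0 (a local minimum). The iterate converges there.

3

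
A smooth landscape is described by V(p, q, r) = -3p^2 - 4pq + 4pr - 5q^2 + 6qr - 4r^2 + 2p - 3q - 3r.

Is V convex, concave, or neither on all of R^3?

V is quadratic, so its Hessian is the constant matrix H = [[-6, -4, 4], [-4, -10, 6], [4, 6, -8]].
Leading principal minors: -6, 44, -168.
Signs alternate −, +, − ⇒ H ≺ 0 ⇒ concave.

concave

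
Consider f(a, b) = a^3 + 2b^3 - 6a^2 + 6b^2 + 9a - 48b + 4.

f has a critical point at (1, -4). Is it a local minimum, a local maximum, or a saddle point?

The mixed partial ∂²f/∂a∂b is 0, so the Hessian at any point is diag(f_aa, f_bb) = diag(6(a - 2), 12(b + 1)).
At (1, -4): H = diag(-6, -36).
Both eigenvalues are negative, so H is negative definite: a local maximum.

local maximum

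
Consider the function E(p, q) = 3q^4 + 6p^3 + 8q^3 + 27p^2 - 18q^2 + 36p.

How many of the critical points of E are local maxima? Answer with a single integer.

1

E separates as a function of p plus a function of q, so ∇E=0 decouples.
∂E/∂p = 18(p + 1)(p + 2) = 0 at p ∈ {-2, -1}; ∂E/∂q = 12q(q - 1)(q + 3) = 0 at q ∈ {-3, 0, 1}.
The Hessian is diagonal: diag(E_pp, E_qq). Second derivatives: E_pp(-2)=-18, E_pp(-1)=18; E_qq(-3)=144, E_qq(0)=-36, E_qq(1)=48.
Local maxima occur where both diagonal entries negative: (-2, 0). Count: 1.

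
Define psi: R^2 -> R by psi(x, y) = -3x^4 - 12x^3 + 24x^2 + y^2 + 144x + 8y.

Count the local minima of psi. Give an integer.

psi separates as a function of x plus a function of y, so ∇psi=0 decouples.
∂psi/∂x = -12(x - 2)(x + 2)(x + 3) = 0 at x ∈ {-3, -2, 2}; ∂psi/∂y = 2(y + 4) = 0 at y ∈ {-4}.
The Hessian is diagonal: diag(psi_xx, psi_yy). Second derivatives: psi_xx(-3)=-60, psi_xx(-2)=48, psi_xx(2)=-240; psi_yy(-4)=2.
Local minima occur where both diagonal entries positive: (-2, -4). Count: 1.

1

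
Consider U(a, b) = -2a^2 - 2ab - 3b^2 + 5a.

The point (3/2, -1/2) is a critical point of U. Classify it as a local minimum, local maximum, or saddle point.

The Hessian of U is constant: H = [[-4, -2], [-2, -6]].
det(H) = (-4)·(-6) − (-2)² = 20.
det(H) > 0 and tr(H) = -10 < 0, so H is negative definite and the point is a local maximum.

local maximum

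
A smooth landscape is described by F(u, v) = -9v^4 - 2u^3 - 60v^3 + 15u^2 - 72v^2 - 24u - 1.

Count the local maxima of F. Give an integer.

F separates as a function of u plus a function of v, so ∇F=0 decouples.
∂F/∂u = -6(u - 4)(u - 1) = 0 at u ∈ {1, 4}; ∂F/∂v = -36v(v + 1)(v + 4) = 0 at v ∈ {-4, -1, 0}.
The Hessian is diagonal: diag(F_uu, F_vv). Second derivatives: F_uu(1)=18, F_uu(4)=-18; F_vv(-4)=-432, F_vv(-1)=108, F_vv(0)=-144.
Local maxima occur where both diagonal entries negative: (4, -4), (4, 0). Count: 2.

2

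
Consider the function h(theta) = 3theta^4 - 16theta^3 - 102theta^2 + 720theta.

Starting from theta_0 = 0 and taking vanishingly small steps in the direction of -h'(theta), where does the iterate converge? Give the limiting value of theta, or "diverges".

h'(theta) = 12(theta - 5)(theta - 3)(theta + 4), so h'(0) = 720.
Gradient descent moves in the -h' direction, i.e. theta is decreasing.
The nearest critical point in that direction is theta = -4, where h'' = 756 > 0 (a local minimum). The iterate converges there.

-4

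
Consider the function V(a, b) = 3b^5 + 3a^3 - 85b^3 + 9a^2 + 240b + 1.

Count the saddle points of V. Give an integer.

V separates as a function of a plus a function of b, so ∇V=0 decouples.
∂V/∂a = 9a(a + 2) = 0 at a ∈ {-2, 0}; ∂V/∂b = 15(b - 4)(b - 1)(b + 1)(b + 4) = 0 at b ∈ {-4, -1, 1, 4}.
The Hessian is diagonal: diag(V_aa, V_bb). Second derivatives: V_aa(-2)=-18, V_aa(0)=18; V_bb(-4)=-1800, V_bb(-1)=450, V_bb(1)=-450, V_bb(4)=1800.
Saddle points occur where the two diagonal entries have opposite signs: (-2, -1), (-2, 4), (0, -4), (0, 1). Count: 4.

4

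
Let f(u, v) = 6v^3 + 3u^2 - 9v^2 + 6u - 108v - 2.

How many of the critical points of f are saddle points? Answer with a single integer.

f separates as a function of u plus a function of v, so ∇f=0 decouples.
∂f/∂u = 6(u + 1) = 0 at u ∈ {-1}; ∂f/∂v = 18(v - 3)(v + 2) = 0 at v ∈ {-2, 3}.
The Hessian is diagonal: diag(f_uu, f_vv). Second derivatives: f_uu(-1)=6; f_vv(-2)=-90, f_vv(3)=90.
Saddle points occur where the two diagonal entries have opposite signs: (-1, -2). Count: 1.

1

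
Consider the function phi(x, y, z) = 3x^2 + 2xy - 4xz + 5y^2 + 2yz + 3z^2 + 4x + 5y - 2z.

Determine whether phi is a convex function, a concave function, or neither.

phi is quadratic, so its Hessian is the constant matrix H = [[6, 2, -4], [2, 10, 2], [-4, 2, 6]].
Leading principal minors: 6, 56, 120.
All positive ⇒ H ≻ 0 ⇒ convex.

convex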